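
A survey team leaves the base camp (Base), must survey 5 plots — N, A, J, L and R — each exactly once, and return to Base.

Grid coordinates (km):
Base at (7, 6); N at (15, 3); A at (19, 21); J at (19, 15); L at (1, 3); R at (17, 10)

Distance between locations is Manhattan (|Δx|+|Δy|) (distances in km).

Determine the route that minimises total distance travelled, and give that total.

72 km — the shortest possible round trip.

With 5 stops there are 5!/2 = 60 distinct round trips (a route and its reverse cost the same).
Base→N→A→J→L→R→Base: 11+22+6+30+23+14 = 106
Base→N→A→J→R→L→Base: 11+22+6+7+23+9 = 78
Base→N→A→L→J→R→Base: 11+22+36+30+7+14 = 120
Base→N→A→L→R→J→Base: 11+22+36+23+7+21 = 120
Base→N→A→R→J→L→Base: 11+22+13+7+30+9 = 92
Base→N→A→R→L→J→Base: 11+22+13+23+30+21 = 120
Base→N→J→A→L→R→Base: 11+16+6+36+23+14 = 106
Base→N→J→A→R→L→Base: 11+16+6+13+23+9 = 78
Base→N→J→L→A→R→Base: 11+16+30+36+13+14 = 120
Base→N→J→L→R→A→Base: 11+16+30+23+13+27 = 120
Base→N→J→R→A→L→Base: 11+16+7+13+36+9 = 92
Base→N→J→R→L→A→Base: 11+16+7+23+36+27 = 120
Base→N→L→A→J→R→Base: 11+14+36+6+7+14 = 88
Base→N→L→A→R→J→Base: 11+14+36+13+7+21 = 102
… (46 more)
Base→A→J→R→N→L→Base: 27+6+7+9+14+9 = 72  ← best
The minimum is 72.
One optimal route: Base → A → J → R → N → L → Base (or its reverse).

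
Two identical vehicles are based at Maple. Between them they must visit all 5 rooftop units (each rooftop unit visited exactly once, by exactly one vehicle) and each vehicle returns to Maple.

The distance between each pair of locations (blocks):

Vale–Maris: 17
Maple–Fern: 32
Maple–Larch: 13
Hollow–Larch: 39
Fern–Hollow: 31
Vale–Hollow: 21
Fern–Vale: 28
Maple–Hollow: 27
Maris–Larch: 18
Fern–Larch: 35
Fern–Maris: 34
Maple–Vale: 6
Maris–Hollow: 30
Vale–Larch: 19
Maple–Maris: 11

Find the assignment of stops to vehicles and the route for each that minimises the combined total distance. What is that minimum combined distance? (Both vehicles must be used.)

Minimum combined distance: 128 blocks.

There are 2^4 − 1 = 15 ways to divide the 5 stops into two non-empty groups. For each, the best each vehicle can do is its own shortest tour through its group:
  {Fern} + {Vale, Maris, Hollow, Larch}: 64 + 88 = 152
  {Vale} + {Fern, Maris, Hollow, Larch}: 12 + 120 = 132
  {Fern, Vale} + {Maris, Hollow, Larch}: 66 + 88 = 154
  {Maris} + {Fern, Vale, Hollow, Larch}: 22 + 106 = 128
  {Fern, Maris} + {Vale, Hollow, Larch}: 77 + 79 = 156
  {Vale, Maris} + {Fern, Hollow, Larch}: 34 + 106 = 140
  … (15 splits in total)
Best: vehicle 1 Maple → Maris → Maple = 22; vehicle 2 Maple → Vale → Hollow → Fern → Larch → Maple = 106; combined 128.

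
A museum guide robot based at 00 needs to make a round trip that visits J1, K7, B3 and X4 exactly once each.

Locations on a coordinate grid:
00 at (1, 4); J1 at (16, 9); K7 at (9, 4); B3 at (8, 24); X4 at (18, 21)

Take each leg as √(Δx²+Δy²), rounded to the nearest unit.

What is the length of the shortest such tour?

60 — the shortest possible round trip.

There are 12 distinct closed tours to check (reversals are equivalent).
00 → J1 → K7 → B3 → X4 → 00: 16+9+20+10+24 = 79
00 → J1 → K7 → X4 → B3 → 00: 16+9+19+10+21 = 75
00 → J1 → B3 → K7 → X4 → 00: 16+17+20+19+24 = 96
00 → J1 → B3 → X4 → K7 → 00: 16+17+10+19+8 = 70
00 → J1 → X4 → K7 → B3 → 00: 16+12+19+20+21 = 88
00 → J1 → X4 → B3 → K7 → 00: 16+12+10+20+8 = 66
00 → K7 → J1 → B3 → X4 → 00: 8+9+17+10+24 = 68
00 → K7 → J1 → X4 → B3 → 00: 8+9+12+10+21 = 60
00 → K7 → B3 → J1 → X4 → 00: 8+20+17+12+24 = 81
00 → K7 → X4 → J1 → B3 → 00: 8+19+12+17+21 = 77
00 → B3 → J1 → K7 → X4 → 00: 21+17+9+19+24 = 90
00 → B3 → K7 → J1 → X4 → 00: 21+20+9+12+24 = 86
The minimum is 60.
One optimal route: 00 → K7 → J1 → X4 → B3 → 00 (or its reverse).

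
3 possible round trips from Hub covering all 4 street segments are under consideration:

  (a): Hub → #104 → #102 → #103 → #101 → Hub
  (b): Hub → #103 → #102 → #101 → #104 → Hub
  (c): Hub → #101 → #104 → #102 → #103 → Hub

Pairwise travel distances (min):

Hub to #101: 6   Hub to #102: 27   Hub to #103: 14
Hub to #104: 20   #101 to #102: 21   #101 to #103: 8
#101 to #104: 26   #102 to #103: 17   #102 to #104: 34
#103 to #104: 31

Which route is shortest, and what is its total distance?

(a): 20 + 34 + 17 + 8 + 6 = 85
(b): 14 + 17 + 21 + 26 + 20 = 98
(c): 6 + 26 + 34 + 17 + 14 = 97

85 min — (a) is the shortest.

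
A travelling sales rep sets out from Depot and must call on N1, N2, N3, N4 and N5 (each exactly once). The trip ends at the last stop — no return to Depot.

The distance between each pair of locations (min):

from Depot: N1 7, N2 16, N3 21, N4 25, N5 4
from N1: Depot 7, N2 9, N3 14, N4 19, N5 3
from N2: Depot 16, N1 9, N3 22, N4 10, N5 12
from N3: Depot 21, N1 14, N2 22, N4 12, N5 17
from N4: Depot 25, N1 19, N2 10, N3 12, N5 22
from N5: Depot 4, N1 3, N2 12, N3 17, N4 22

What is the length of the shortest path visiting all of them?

There are 5! = 120 possible orderings.
Depot → N1 → N2 → N3 → N4 → N5: 7+9+22+12+22 = 72
Depot → N1 → N2 → N3 → N5 → N4: 7+9+22+17+22 = 77
Depot → N1 → N2 → N4 → N3 → N5: 7+9+10+12+17 = 55
Depot → N1 → N2 → N4 → N5 → N3: 7+9+10+22+17 = 65
Depot → N1 → N2 → N5 → N3 → N4: 7+9+12+17+12 = 57
Depot → N1 → N2 → N5 → N4 → N3: 7+9+12+22+12 = 62
Depot → N1 → N3 → N2 → N4 → N5: 7+14+22+10+22 = 75
Depot → N1 → N3 → N2 → N5 → N4: 7+14+22+12+22 = 77
Depot → N1 → N3 → N4 → N2 → N5: 7+14+12+10+12 = 55
Depot → N1 → N3 → N4 → N5 → N2: 7+14+12+22+12 = 67
Depot → N1 → N3 → N5 → N2 → N4: 7+14+17+12+10 = 60
Depot → N1 → N3 → N5 → N4 → N2: 7+14+17+22+10 = 70
Depot → N1 → N4 → N2 → N3 → N5: 7+19+10+22+17 = 75
Depot → N1 → N4 → N2 → N5 → N3: 7+19+10+12+17 = 65
… (106 more)
Depot → N5 → N1 → N2 → N4 → N3: 4+3+9+10+12 = 38  ← best
The minimum is 38.
One shortest path: Depot → N5 → N1 → N2 → N4 → N3.

Shortest open route: 38 min.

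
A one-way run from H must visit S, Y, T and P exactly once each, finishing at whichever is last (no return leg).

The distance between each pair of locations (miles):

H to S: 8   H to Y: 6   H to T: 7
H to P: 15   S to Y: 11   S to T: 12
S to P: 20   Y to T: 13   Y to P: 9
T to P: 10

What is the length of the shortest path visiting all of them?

There are 4! = 24 possible orderings.
H→S→Y→T→P: 8+11+13+10 = 42
H→S→Y→P→T: 8+11+9+10 = 38
H→S→T→Y→P: 8+12+13+9 = 42
H→S→T→P→Y: 8+12+10+9 = 39
H→S→P→Y→T: 8+20+9+13 = 50
H→S→P→T→Y: 8+20+10+13 = 51
H→Y→S→T→P: 6+11+12+10 = 39
H→Y→S→P→T: 6+11+20+10 = 47
H→Y→T→S→P: 6+13+12+20 = 51
H→Y→T→P→S: 6+13+10+20 = 49
H→Y→P→S→T: 6+9+20+12 = 47
H→Y→P→T→S: 6+9+10+12 = 37
H→T→S→Y→P: 7+12+11+9 = 39
H→T→S→P→Y: 7+12+20+9 = 48
… (10 more)
The minimum is 37.
One shortest path: H → Y → P → T → S.

37 miles — the minimum one-way total.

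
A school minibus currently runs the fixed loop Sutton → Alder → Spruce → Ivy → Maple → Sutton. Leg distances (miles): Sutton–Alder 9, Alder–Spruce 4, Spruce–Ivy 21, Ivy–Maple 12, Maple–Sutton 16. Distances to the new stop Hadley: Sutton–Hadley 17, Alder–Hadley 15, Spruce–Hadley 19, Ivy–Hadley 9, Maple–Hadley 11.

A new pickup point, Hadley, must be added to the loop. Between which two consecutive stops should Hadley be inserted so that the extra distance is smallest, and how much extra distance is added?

Insertion cost between consecutive stops i–j is d(i,Hadley) + d(Hadley,j) − d(i,j):
  between Sutton and Alder: 17 + 15 − 9 = 23
  between Alder and Spruce: 15 + 19 − 4 = 30
  between Spruce and Ivy: 19 + 9 − 21 = 7
  between Ivy and Maple: 9 + 11 − 12 = 8
  between Maple and Sutton: 11 + 17 − 16 = 12
Cheapest insertion is between Spruce and Ivy, adding 7.
New total = 62 + 7 = 69.

Minimum extra distance: 7 miles, inserting Hadley between Spruce and Ivy.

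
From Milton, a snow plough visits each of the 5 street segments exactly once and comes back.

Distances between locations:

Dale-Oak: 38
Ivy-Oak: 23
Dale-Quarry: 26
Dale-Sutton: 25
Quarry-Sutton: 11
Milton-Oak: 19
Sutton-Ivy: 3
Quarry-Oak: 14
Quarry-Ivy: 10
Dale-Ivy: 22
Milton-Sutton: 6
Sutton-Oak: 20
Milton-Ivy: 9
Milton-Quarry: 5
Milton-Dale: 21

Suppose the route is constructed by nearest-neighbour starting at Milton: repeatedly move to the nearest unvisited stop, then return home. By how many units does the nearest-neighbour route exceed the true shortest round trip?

From Milton: Quarry=5, Sutton=6, Ivy=9, Oak=19, Dale=21 → choose Quarry (5).
From Quarry: Ivy=10, Sutton=11, Oak=14, Dale=26 → choose Ivy (10).
From Ivy: Sutton=3, Dale=22, Oak=23 → choose Sutton (3).
From Sutton: Oak=20, Dale=25 → choose Oak (20).
From Oak: Dale=38 → choose Dale (38).
NN route Milton → Quarry → Ivy → Sutton → Oak → Dale → Milton costs 97.
Optimal: Milton → Dale → Ivy → Sutton → Oak → Quarry → Milton costs 85 (by enumerating all 60 distinct tours).
Excess = 97 − 85 = 12.

12 longer than the optimal tour.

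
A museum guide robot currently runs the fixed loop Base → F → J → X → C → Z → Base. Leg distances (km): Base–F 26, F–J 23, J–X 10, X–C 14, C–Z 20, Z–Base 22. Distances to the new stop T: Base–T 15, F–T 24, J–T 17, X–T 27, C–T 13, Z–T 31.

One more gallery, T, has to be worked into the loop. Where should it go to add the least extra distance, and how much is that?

Insertion cost between consecutive stops i–j is d(i,T) + d(T,j) − d(i,j):
  between Base and F: 15 + 24 − 26 = 13
  between F and J: 24 + 17 − 23 = 18
  between J and X: 17 + 27 − 10 = 34
  between X and C: 27 + 13 − 14 = 26
  between C and Z: 13 + 31 − 20 = 24
  between Z and Base: 31 + 15 − 22 = 24
Cheapest insertion is between Base and F, adding 13.
New total = 115 + 13 = 128.

Adding 13 km by placing T on the Base–F leg.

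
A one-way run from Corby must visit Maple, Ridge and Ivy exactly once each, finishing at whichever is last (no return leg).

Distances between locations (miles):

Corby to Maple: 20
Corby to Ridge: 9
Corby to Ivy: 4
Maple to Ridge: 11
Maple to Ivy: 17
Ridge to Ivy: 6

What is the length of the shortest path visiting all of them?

21 miles — the minimum one-way total.

There are 3! = 6 possible orderings.
Corby→Maple→Ridge→Ivy: 20+11+6 = 37
Corby→Maple→Ivy→Ridge: 20+17+6 = 43
Corby→Ridge→Maple→Ivy: 9+11+17 = 37
Corby→Ridge→Ivy→Maple: 9+6+17 = 32
Corby→Ivy→Maple→Ridge: 4+17+11 = 32
Corby→Ivy→Ridge→Maple: 4+6+11 = 21
The minimum is 21.
One shortest path: Corby → Ivy → Ridge → Maple.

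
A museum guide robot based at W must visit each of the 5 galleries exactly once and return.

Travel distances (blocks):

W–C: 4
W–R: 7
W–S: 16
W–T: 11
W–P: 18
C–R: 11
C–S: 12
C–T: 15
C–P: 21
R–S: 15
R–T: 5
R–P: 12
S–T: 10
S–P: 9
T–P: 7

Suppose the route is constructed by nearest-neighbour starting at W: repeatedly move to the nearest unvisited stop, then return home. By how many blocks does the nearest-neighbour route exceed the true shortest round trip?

8 blocks longer than the optimal tour.

From W: C=4, R=7, T=11, S=16, P=18 → choose C (4).
From C: R=11, S=12, T=15, P=21 → choose R (11).
From R: T=5, P=12, S=15 → choose T (5).
From T: P=7, S=10 → choose P (7).
From P: S=9 → choose S (9).
NN route W → C → R → T → P → S → W costs 52.
Optimal: W → C → S → P → T → R → W costs 44 (by enumerating all 60 distinct tours).
Excess = 52 − 44 = 8.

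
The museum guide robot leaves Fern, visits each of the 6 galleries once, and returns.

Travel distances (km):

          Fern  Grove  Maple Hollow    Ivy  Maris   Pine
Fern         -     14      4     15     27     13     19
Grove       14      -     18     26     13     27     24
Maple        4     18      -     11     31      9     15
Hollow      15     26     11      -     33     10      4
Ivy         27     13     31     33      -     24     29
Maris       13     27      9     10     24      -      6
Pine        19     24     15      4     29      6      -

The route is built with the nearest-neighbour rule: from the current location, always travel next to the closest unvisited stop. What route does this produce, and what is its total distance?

Total distance 89 km via the nearest-neighbour route Fern → Maple → Maris → Pine → Hollow → Grove → Ivy → Fern.

From Fern: distances to unvisited — Maple=4, Maris=13, Grove=14, Hollow=15, Pine=19, Ivy=27. Nearest is Maple (4).
From Maple: distances to unvisited — Maris=9, Hollow=11, Pine=15, Grove=18, Ivy=31. Nearest is Maris (9).
From Maris: distances to unvisited — Pine=6, Hollow=10, Ivy=24, Grove=27. Nearest is Pine (6).
From Pine: distances to unvisited — Hollow=4, Grove=24, Ivy=29. Nearest is Hollow (4).
From Hollow: distances to unvisited — Grove=26, Ivy=33. Nearest is Grove (26).
From Grove: distances to unvisited — Ivy=13. Nearest is Ivy (13).
Return Ivy→Fern: 27.
Total = 4 + 9 + 6 + 4 + 26 + 13 + 27 = 89.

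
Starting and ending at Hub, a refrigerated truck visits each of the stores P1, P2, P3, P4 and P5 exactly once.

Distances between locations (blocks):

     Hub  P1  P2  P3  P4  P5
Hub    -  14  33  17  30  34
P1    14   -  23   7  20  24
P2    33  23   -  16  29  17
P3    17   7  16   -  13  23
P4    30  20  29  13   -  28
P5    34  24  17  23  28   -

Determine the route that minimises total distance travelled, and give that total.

Hub - P1 - P2 - P3 - P4 - P5 - Hub: 14+23+16+13+28+34 = 128
Hub - P1 - P2 - P3 - P5 - P4 - Hub: 14+23+16+23+28+30 = 134
Hub - P1 - P2 - P4 - P3 - P5 - Hub: 14+23+29+13+23+34 = 136
Hub - P1 - P2 - P4 - P5 - P3 - Hub: 14+23+29+28+23+17 = 134
Hub - P1 - P2 - P5 - P3 - P4 - Hub: 14+23+17+23+13+30 = 120
Hub - P1 - P2 - P5 - P4 - P3 - Hub: 14+23+17+28+13+17 = 112
Hub - P1 - P3 - P2 - P4 - P5 - Hub: 14+7+16+29+28+34 = 128
Hub - P1 - P3 - P2 - P5 - P4 - Hub: 14+7+16+17+28+30 = 112
Hub - P1 - P3 - P4 - P2 - P5 - Hub: 14+7+13+29+17+34 = 114
Hub - P1 - P3 - P4 - P5 - P2 - Hub: 14+7+13+28+17+33 = 112
Hub - P1 - P3 - P5 - P2 - P4 - Hub: 14+7+23+17+29+30 = 120
Hub - P1 - P3 - P5 - P4 - P2 - Hub: 14+7+23+28+29+33 = 134
Hub - P1 - P4 - P2 - P3 - P5 - Hub: 14+20+29+16+23+34 = 136
Hub - P1 - P4 - P2 - P5 - P3 - Hub: 14+20+29+17+23+17 = 120
… (46 more)
The minimum is 112.
One optimal route: Hub → P1 → P2 → P5 → P4 → P3 → Hub (or its reverse).

Minimum total distance: 112 blocks.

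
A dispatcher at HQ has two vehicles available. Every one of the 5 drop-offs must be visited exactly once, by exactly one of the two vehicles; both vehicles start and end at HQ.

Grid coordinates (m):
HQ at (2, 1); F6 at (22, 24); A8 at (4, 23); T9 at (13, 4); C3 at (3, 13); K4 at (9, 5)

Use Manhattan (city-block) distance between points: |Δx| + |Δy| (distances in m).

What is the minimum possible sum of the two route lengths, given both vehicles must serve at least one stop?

Minimum combined distance: 108 m.

Try each way of splitting the stops between the two vehicles (each non-empty) and, for each split, find the best tour for each vehicle:
  {F6} + {A8, T9, C3, K4}: 86 + 66 = 152
  {A8} + {F6, T9, C3, K4}: 48 + 88 = 136
  {F6, A8} + {T9, C3, K4}: 86 + 46 = 132
  {T9} + {F6, A8, C3, K4}: 28 + 86 = 114
  {F6, T9} + {A8, C3, K4}: 86 + 58 = 144
  {A8, T9} + {F6, C3, K4}: 66 + 86 = 152
  … (15 splits in total)
  {F6, A8, T9, C3} + {K4}: 86 + 22 = 108  ← best
Best: vehicle 1 HQ → T9 → F6 → A8 → C3 → HQ = 86; vehicle 2 HQ → K4 → HQ = 22; combined 108.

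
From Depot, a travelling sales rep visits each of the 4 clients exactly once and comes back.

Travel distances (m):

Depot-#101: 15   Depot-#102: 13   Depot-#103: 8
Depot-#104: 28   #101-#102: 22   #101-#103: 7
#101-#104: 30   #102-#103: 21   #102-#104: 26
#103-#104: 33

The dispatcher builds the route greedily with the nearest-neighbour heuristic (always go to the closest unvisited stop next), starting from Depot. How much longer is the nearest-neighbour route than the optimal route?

7 m longer than the optimal tour.

From Depot: #103=8, #102=13, #101=15, #104=28 → choose #103 (8).
From #103: #101=7, #102=21, #104=33 → choose #101 (7).
From #101: #102=22, #104=30 → choose #102 (22).
From #102: #104=26 → choose #104 (26).
NN route Depot → #103 → #101 → #102 → #104 → Depot costs 91.
Optimal: Depot → #102 → #104 → #101 → #103 → Depot costs 84 (by enumerating all 12 distinct tours).
Excess = 91 − 84 = 7.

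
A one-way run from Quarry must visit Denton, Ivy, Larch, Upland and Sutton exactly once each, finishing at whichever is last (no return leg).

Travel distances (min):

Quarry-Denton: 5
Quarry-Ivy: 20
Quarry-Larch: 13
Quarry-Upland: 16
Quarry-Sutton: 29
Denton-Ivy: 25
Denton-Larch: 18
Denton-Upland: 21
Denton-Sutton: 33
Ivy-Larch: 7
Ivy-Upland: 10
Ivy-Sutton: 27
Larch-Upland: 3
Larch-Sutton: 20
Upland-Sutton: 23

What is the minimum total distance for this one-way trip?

63 min — the minimum one-way total.

There are 5! = 120 possible orderings.
Quarry→Denton→Ivy→Larch→Upland→Sutton: 5+25+7+3+23 = 63
Quarry→Denton→Ivy→Larch→Sutton→Upland: 5+25+7+20+23 = 80
Quarry→Denton→Ivy→Upland→Larch→Sutton: 5+25+10+3+20 = 63
Quarry→Denton→Ivy→Upland→Sutton→Larch: 5+25+10+23+20 = 83
Quarry→Denton→Ivy→Sutton→Larch→Upland: 5+25+27+20+3 = 80
Quarry→Denton→Ivy→Sutton→Upland→Larch: 5+25+27+23+3 = 83
Quarry→Denton→Larch→Ivy→Upland→Sutton: 5+18+7+10+23 = 63
Quarry→Denton→Larch→Ivy→Sutton→Upland: 5+18+7+27+23 = 80
Quarry→Denton→Larch→Upland→Ivy→Sutton: 5+18+3+10+27 = 63
Quarry→Denton→Larch→Upland→Sutton→Ivy: 5+18+3+23+27 = 76
Quarry→Denton→Larch→Sutton→Ivy→Upland: 5+18+20+27+10 = 80
Quarry→Denton→Larch→Sutton→Upland→Ivy: 5+18+20+23+10 = 76
Quarry→Denton→Upland→Ivy→Larch→Sutton: 5+21+10+7+20 = 63
Quarry→Denton→Upland→Ivy→Sutton→Larch: 5+21+10+27+20 = 83
… (106 more)
The minimum is 63.
One shortest path: Quarry → Denton → Ivy → Larch → Upland → Sutton.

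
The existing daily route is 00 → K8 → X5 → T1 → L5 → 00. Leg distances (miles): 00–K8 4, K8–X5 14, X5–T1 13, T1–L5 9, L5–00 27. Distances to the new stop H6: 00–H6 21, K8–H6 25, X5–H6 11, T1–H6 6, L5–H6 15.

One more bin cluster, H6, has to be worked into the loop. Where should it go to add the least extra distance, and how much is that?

Insertion cost between consecutive stops i–j is d(i,H6) + d(H6,j) − d(i,j):
  between 00 and K8: 21 + 25 − 4 = 42
  between K8 and X5: 25 + 11 − 14 = 22
  between X5 and T1: 11 + 6 − 13 = 4
  between T1 and L5: 6 + 15 − 9 = 12
  between L5 and 00: 15 + 21 − 27 = 9
Cheapest insertion is between X5 and T1, adding 4.
New total = 67 + 4 = 71.

+4 miles — insert H6 between X5 and T1.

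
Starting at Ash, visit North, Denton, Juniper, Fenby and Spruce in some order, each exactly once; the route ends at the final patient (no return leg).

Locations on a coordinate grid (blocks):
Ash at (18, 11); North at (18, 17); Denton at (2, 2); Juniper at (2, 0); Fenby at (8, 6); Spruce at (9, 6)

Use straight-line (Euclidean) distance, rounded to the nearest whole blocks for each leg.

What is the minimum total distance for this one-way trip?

Shortest open route: 30 blocks.

There are 5! = 120 possible orderings.
Ash - North - Denton - Juniper - Fenby - Spruce: 6+22+2+8+1 = 39
Ash - North - Denton - Juniper - Spruce - Fenby: 6+22+2+9+1 = 40
Ash - North - Denton - Fenby - Juniper - Spruce: 6+22+7+8+9 = 52
Ash - North - Denton - Fenby - Spruce - Juniper: 6+22+7+1+9 = 45
Ash - North - Denton - Spruce - Juniper - Fenby: 6+22+8+9+8 = 53
Ash - North - Denton - Spruce - Fenby - Juniper: 6+22+8+1+8 = 45
Ash - North - Juniper - Denton - Fenby - Spruce: 6+23+2+7+1 = 39
Ash - North - Juniper - Denton - Spruce - Fenby: 6+23+2+8+1 = 40
Ash - North - Juniper - Fenby - Denton - Spruce: 6+23+8+7+8 = 52
Ash - North - Juniper - Fenby - Spruce - Denton: 6+23+8+1+8 = 46
Ash - North - Juniper - Spruce - Denton - Fenby: 6+23+9+8+7 = 53
Ash - North - Juniper - Spruce - Fenby - Denton: 6+23+9+1+7 = 46
Ash - North - Fenby - Denton - Juniper - Spruce: 6+15+7+2+9 = 39
Ash - North - Fenby - Denton - Spruce - Juniper: 6+15+7+8+9 = 45
… (106 more)
Ash - North - Spruce - Fenby - Denton - Juniper: 6+14+1+7+2 = 30  ← best
The minimum is 30.
One shortest path: Ash → North → Spruce → Fenby → Denton → Juniper.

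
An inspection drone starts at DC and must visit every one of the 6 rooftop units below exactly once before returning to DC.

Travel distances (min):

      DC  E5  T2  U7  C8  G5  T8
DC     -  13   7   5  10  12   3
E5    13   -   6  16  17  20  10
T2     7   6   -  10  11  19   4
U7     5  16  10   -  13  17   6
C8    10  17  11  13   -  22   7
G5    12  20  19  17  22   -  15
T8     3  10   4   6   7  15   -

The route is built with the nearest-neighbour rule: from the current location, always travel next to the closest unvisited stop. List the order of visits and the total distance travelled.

Nearest-neighbour total = 76 min; route DC → T8 → T2 → E5 → U7 → C8 → G5 → DC.

DC → [T8:3 / U7:5 / T2:7 / C8:10 / G5:12 / E5:13] → T8 (3)
T8 → [T2:4 / U7:6 / C8:7 / E5:10 / G5:15] → T2 (4)
T2 → [E5:6 / U7:10 / C8:11 / G5:19] → E5 (6)
E5 → [U7:16 / C8:17 / G5:20] → U7 (16)
U7 → [C8:13 / G5:17] → C8 (13)
C8 → [G5:22] → G5 (22)
Return G5→DC: 12.
Total = 3 + 4 + 6 + 16 + 13 + 22 + 12 = 76.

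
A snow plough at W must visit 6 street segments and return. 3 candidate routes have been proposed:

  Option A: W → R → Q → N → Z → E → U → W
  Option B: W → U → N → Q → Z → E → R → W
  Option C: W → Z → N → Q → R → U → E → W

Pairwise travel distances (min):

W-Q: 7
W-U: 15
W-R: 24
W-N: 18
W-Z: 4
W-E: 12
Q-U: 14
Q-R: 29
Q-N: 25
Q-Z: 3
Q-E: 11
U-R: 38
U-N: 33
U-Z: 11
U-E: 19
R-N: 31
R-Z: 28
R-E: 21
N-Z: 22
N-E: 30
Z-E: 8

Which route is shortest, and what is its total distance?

Option A: 24 + 29 + 25 + 22 + 8 + 19 + 15 = 142
Option B: 15 + 33 + 25 + 3 + 8 + 21 + 24 = 129
Option C: 4 + 22 + 25 + 29 + 38 + 19 + 12 = 149

Shortest is Option B, total 129 min.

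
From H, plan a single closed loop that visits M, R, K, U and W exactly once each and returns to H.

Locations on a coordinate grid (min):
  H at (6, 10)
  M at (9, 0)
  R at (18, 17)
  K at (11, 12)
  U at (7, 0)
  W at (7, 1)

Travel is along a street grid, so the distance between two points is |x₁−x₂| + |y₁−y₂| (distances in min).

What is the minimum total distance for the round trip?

H → M → R → K → U → W → H: 13+26+12+16+1+10 = 78
H → M → R → K → W → U → H: 13+26+12+15+1+11 = 78
H → M → R → U → K → W → H: 13+26+28+16+15+10 = 108
H → M → R → U → W → K → H: 13+26+28+1+15+7 = 90
H → M → R → W → K → U → H: 13+26+27+15+16+11 = 108
H → M → R → W → U → K → H: 13+26+27+1+16+7 = 90
H → M → K → R → U → W → H: 13+14+12+28+1+10 = 78
H → M → K → R → W → U → H: 13+14+12+27+1+11 = 78
H → M → K → U → R → W → H: 13+14+16+28+27+10 = 108
H → M → K → U → W → R → H: 13+14+16+1+27+19 = 90
H → M → K → W → R → U → H: 13+14+15+27+28+11 = 108
H → M → K → W → U → R → H: 13+14+15+1+28+19 = 90
H → M → U → R → K → W → H: 13+2+28+12+15+10 = 80
H → M → U → R → W → K → H: 13+2+28+27+15+7 = 92
… (46 more)
H → R → K → M → U → W → H: 19+12+14+2+1+10 = 58  ← best
The minimum is 58.
One optimal route: H → R → K → M → U → W → H (or its reverse).

58 min — the shortest possible round trip.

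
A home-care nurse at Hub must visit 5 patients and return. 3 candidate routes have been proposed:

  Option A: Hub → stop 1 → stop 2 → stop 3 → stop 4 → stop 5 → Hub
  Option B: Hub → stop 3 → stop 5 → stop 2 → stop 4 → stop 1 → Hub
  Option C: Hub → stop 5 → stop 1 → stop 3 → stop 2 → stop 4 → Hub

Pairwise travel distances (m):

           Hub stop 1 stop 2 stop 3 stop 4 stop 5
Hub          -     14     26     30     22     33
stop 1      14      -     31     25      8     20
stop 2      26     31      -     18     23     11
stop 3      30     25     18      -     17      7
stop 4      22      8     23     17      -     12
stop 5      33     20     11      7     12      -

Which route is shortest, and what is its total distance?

Option A: 14 + 31 + 18 + 17 + 12 + 33 = 125
Option B: 30 + 7 + 11 + 23 + 8 + 14 = 93
Option C: 33 + 20 + 25 + 18 + 23 + 22 = 141

Shortest is Option B, total 93 m.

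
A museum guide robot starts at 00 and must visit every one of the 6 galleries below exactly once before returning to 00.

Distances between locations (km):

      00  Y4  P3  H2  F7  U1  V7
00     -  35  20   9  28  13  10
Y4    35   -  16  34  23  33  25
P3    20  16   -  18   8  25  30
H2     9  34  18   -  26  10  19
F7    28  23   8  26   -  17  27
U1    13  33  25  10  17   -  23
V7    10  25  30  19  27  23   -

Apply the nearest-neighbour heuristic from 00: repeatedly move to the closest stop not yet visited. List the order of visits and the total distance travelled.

From 00: distances to unvisited — H2=9, V7=10, U1=13, P3=20, F7=28, Y4=35. Nearest is H2 (9).
From H2: distances to unvisited — U1=10, P3=18, V7=19, F7=26, Y4=34. Nearest is U1 (10).
From U1: distances to unvisited — F7=17, V7=23, P3=25, Y4=33. Nearest is F7 (17).
From F7: distances to unvisited — P3=8, Y4=23, V7=27. Nearest is P3 (8).
From P3: distances to unvisited — Y4=16, V7=30. Nearest is Y4 (16).
From Y4: distances to unvisited — V7=25. Nearest is V7 (25).
Return V7→00: 10.
Total = 9 + 10 + 17 + 8 + 16 + 25 + 10 = 95.

95 km along 00 → H2 → U1 → F7 → P3 → Y4 → V7 → 00.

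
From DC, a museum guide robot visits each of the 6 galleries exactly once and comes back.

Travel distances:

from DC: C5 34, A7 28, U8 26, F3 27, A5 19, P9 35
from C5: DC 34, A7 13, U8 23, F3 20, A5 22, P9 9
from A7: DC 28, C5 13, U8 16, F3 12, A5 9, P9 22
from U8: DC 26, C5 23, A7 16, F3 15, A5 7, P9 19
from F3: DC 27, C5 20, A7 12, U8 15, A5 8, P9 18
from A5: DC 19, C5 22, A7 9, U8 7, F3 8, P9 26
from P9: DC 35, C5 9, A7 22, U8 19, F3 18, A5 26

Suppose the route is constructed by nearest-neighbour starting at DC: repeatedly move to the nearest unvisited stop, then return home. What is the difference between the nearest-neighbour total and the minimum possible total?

The nearest-neighbour route is 4 longer than optimal.

DC: A5=19, U8=26, F3=27, A7=28, C5=34, P9=35 ⇒ A5
A5: U8=7, F3=8, A7=9, C5=22, P9=26 ⇒ U8
U8: F3=15, A7=16, P9=19, C5=23 ⇒ F3
F3: A7=12, P9=18, C5=20 ⇒ A7
A7: C5=13, P9=22 ⇒ C5
C5: P9=9 ⇒ P9
NN route DC → A5 → U8 → F3 → A7 → C5 → P9 → DC costs 110.
Optimal: DC → U8 → P9 → C5 → A7 → F3 → A5 → DC costs 106 (by enumerating all 360 distinct tours).
Excess = 110 − 106 = 4.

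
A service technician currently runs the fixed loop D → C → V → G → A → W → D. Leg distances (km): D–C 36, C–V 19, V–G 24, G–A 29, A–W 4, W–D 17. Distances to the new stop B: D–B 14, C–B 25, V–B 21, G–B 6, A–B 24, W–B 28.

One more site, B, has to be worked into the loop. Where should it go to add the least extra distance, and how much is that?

Insertion cost between consecutive stops i–j is d(i,B) + d(B,j) − d(i,j):
  between D and C: 14 + 25 − 36 = 3
  between C and V: 25 + 21 − 19 = 27
  between V and G: 21 + 6 − 24 = 3
  between G and A: 6 + 24 − 29 = 1
  between A and W: 24 + 28 − 4 = 48
  between W and D: 28 + 14 − 17 = 25
Cheapest insertion is between G and A, adding 1.
New total = 129 + 1 = 130.

Adding 1 km by placing B on the G–A leg.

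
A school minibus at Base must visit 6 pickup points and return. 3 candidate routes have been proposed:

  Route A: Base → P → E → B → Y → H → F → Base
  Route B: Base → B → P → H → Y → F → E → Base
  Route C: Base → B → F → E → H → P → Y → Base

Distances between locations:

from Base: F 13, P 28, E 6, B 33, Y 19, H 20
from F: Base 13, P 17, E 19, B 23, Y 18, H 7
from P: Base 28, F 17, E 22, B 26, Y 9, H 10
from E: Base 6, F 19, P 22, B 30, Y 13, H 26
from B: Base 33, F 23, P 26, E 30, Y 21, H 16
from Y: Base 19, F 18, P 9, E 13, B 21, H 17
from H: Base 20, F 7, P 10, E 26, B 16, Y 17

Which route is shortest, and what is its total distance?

Route A: 28 + 22 + 30 + 21 + 17 + 7 + 13 = 138
Route B: 33 + 26 + 10 + 17 + 18 + 19 + 6 = 129
Route C: 33 + 23 + 19 + 26 + 10 + 9 + 19 = 139

Shortest is Route B, total 129.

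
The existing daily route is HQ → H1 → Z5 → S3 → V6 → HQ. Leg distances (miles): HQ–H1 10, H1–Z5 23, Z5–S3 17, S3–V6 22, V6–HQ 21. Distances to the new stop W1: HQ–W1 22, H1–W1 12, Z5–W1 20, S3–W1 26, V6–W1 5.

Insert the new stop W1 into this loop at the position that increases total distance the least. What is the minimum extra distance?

+6 miles — insert W1 between V6 and HQ.

Insertion cost between consecutive stops i–j is d(i,W1) + d(W1,j) − d(i,j):
  between HQ and H1: 22 + 12 − 10 = 24
  between H1 and Z5: 12 + 20 − 23 = 9
  between Z5 and S3: 20 + 26 − 17 = 29
  between S3 and V6: 26 + 5 − 22 = 9
  between V6 and HQ: 5 + 22 − 21 = 6
Cheapest insertion is between V6 and HQ, adding 6.
New total = 93 + 6 = 99.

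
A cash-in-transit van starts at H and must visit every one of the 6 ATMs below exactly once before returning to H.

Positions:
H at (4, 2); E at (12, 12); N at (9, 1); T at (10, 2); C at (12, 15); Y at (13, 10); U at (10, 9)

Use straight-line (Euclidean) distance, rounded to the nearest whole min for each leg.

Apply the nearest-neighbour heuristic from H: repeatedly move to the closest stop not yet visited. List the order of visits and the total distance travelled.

H → [N:5 / T:6 / U:9 / Y:12 / E:13 / C:15] → N (5)
N → [T:1 / U:8 / Y:10 / E:11 / C:14] → T (1)
T → [U:7 / Y:9 / E:10 / C:13] → U (7)
U → [Y:3 / E:4 / C:6] → Y (3)
Y → [E:2 / C:5] → E (2)
E → [C:3] → C (3)
Return C→H: 15.
Total = 5 + 1 + 7 + 3 + 2 + 3 + 15 = 36.

Total distance 36 min via the nearest-neighbour route H → N → T → U → Y → E → C → H.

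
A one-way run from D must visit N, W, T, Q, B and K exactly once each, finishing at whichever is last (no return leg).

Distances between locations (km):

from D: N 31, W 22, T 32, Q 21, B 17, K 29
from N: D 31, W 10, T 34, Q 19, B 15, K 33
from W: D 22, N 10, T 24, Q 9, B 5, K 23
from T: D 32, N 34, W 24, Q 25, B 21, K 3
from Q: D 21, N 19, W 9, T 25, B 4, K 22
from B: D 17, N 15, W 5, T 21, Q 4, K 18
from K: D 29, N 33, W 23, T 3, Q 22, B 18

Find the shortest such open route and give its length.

There are 6! = 720 possible orderings.
D - N - W - T - Q - B - K: 31+10+24+25+4+18 = 112
D - N - W - T - Q - K - B: 31+10+24+25+22+18 = 130
D - N - W - T - B - Q - K: 31+10+24+21+4+22 = 112
D - N - W - T - B - K - Q: 31+10+24+21+18+22 = 126
D - N - W - T - K - Q - B: 31+10+24+3+22+4 = 94
D - N - W - T - K - B - Q: 31+10+24+3+18+4 = 90
D - N - W - Q - T - B - K: 31+10+9+25+21+18 = 114
D - N - W - Q - T - K - B: 31+10+9+25+3+18 = 96
… (712 more)
D - N - W - Q - B - K - T: 31+10+9+4+18+3 = 75  ← best
The minimum is 75.
One shortest path: D → N → W → Q → B → K → T.

Minimum one-way distance = 75 km.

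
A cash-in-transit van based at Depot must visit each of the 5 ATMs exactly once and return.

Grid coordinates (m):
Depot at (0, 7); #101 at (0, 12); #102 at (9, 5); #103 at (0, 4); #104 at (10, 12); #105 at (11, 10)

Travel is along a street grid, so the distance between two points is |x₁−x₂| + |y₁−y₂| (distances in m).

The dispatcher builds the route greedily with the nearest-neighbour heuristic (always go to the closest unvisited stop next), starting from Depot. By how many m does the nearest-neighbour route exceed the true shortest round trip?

From Depot: #103=3, #101=5, #102=11, #105=14, #104=15 → choose #103 (3).
From #103: #101=8, #102=10, #105=17, #104=18 → choose #101 (8).
From #101: #104=10, #105=13, #102=16 → choose #104 (10).
From #104: #105=3, #102=8 → choose #105 (3).
From #105: #102=7 → choose #102 (7).
NN route Depot → #103 → #101 → #104 → #105 → #102 → Depot costs 42.
Optimal: Depot → #101 → #104 → #105 → #102 → #103 → Depot costs 38 (by enumerating all 60 distinct tours).
Excess = 42 − 38 = 4.

The nearest-neighbour route is 4 m longer than optimal.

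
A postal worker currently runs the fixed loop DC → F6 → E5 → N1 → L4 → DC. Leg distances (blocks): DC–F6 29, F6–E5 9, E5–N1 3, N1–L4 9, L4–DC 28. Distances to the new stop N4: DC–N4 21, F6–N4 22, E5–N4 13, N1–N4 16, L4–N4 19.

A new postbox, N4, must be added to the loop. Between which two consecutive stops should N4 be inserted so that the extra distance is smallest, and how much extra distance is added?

+12 blocks — insert N4 between L4 and DC.

Insertion cost between consecutive stops i–j is d(i,N4) + d(N4,j) − d(i,j):
  between DC and F6: 21 + 22 − 29 = 14
  between F6 and E5: 22 + 13 − 9 = 26
  between E5 and N1: 13 + 16 − 3 = 26
  between N1 and L4: 16 + 19 − 9 = 26
  between L4 and DC: 19 + 21 − 28 = 12
Cheapest insertion is between L4 and DC, adding 12.
New total = 78 + 12 = 90.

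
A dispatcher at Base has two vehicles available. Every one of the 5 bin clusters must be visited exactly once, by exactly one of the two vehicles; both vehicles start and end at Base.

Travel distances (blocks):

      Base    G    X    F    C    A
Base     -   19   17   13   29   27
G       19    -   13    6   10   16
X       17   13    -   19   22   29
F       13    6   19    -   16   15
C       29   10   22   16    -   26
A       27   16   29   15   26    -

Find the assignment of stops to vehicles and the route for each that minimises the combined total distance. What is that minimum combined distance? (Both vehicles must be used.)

Check every non-empty split of the stops between the two vehicles; for each half take its own optimal tour:
  {G} + {X, F, C, A}: 38 + 93 = 131
  {X} + {G, F, C, A}: 34 + 82 = 116
  {G, X} + {F, C, A}: 49 + 82 = 131
  {F} + {G, X, C, A}: 26 + 92 = 118
  {G, F} + {X, C, A}: 38 + 92 = 130
  {X, F} + {G, C, A}: 49 + 82 = 131
  … (15 splits in total)
Best: vehicle 1 Base → X → Base = 34; vehicle 2 Base → F → G → C → A → Base = 82; combined 116.

Minimum combined distance: 116 blocks.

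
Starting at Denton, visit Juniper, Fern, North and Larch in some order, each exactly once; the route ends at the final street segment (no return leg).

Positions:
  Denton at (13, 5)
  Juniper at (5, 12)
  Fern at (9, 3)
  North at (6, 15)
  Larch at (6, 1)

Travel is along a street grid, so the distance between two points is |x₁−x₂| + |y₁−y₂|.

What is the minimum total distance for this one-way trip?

27 — the minimum one-way total.

There are 4! = 24 possible orderings.
Denton→Juniper→Fern→North→Larch: 15+13+15+14 = 57
Denton→Juniper→Fern→Larch→North: 15+13+5+14 = 47
Denton→Juniper→North→Fern→Larch: 15+4+15+5 = 39
Denton→Juniper→North→Larch→Fern: 15+4+14+5 = 38
Denton→Juniper→Larch→Fern→North: 15+12+5+15 = 47
Denton→Juniper→Larch→North→Fern: 15+12+14+15 = 56
Denton→Fern→Juniper→North→Larch: 6+13+4+14 = 37
Denton→Fern→Juniper→Larch→North: 6+13+12+14 = 45
Denton→Fern→North→Juniper→Larch: 6+15+4+12 = 37
Denton→Fern→North→Larch→Juniper: 6+15+14+12 = 47
Denton→Fern→Larch→Juniper→North: 6+5+12+4 = 27
Denton→Fern→Larch→North→Juniper: 6+5+14+4 = 29
Denton→North→Juniper→Fern→Larch: 17+4+13+5 = 39
Denton→North→Juniper→Larch→Fern: 17+4+12+5 = 38
… (10 more)
The minimum is 27.
One shortest path: Denton → Fern → Larch → Juniper → North.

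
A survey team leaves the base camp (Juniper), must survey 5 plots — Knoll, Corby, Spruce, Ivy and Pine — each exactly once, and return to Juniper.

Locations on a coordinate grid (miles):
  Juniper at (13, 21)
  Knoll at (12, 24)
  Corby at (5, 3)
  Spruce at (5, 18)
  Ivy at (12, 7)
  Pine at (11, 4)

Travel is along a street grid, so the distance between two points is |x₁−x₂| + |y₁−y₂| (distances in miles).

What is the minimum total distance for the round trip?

Juniper - Knoll - Corby - Spruce - Ivy - Pine - Juniper: 4+28+15+18+4+19 = 88
Juniper - Knoll - Corby - Spruce - Pine - Ivy - Juniper: 4+28+15+20+4+15 = 86
Juniper - Knoll - Corby - Ivy - Spruce - Pine - Juniper: 4+28+11+18+20+19 = 100
Juniper - Knoll - Corby - Ivy - Pine - Spruce - Juniper: 4+28+11+4+20+11 = 78
Juniper - Knoll - Corby - Pine - Spruce - Ivy - Juniper: 4+28+7+20+18+15 = 92
Juniper - Knoll - Corby - Pine - Ivy - Spruce - Juniper: 4+28+7+4+18+11 = 72
Juniper - Knoll - Spruce - Corby - Ivy - Pine - Juniper: 4+13+15+11+4+19 = 66
Juniper - Knoll - Spruce - Corby - Pine - Ivy - Juniper: 4+13+15+7+4+15 = 58
Juniper - Knoll - Spruce - Ivy - Corby - Pine - Juniper: 4+13+18+11+7+19 = 72
Juniper - Knoll - Spruce - Ivy - Pine - Corby - Juniper: 4+13+18+4+7+26 = 72
Juniper - Knoll - Spruce - Pine - Corby - Ivy - Juniper: 4+13+20+7+11+15 = 70
Juniper - Knoll - Spruce - Pine - Ivy - Corby - Juniper: 4+13+20+4+11+26 = 78
Juniper - Knoll - Ivy - Corby - Spruce - Pine - Juniper: 4+17+11+15+20+19 = 86
Juniper - Knoll - Ivy - Corby - Pine - Spruce - Juniper: 4+17+11+7+20+11 = 70
… (46 more)
The minimum is 58.
One optimal route: Juniper → Knoll → Spruce → Corby → Pine → Ivy → Juniper (or its reverse).

Shortest round trip = 58 miles.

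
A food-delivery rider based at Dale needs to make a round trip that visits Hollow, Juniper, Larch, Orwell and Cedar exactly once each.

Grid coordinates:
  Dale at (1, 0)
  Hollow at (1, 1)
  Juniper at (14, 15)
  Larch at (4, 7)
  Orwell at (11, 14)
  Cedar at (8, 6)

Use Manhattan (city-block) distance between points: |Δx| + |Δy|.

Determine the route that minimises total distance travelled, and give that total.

Minimum total distance: 56.

Dale - Hollow - Juniper - Larch - Orwell - Cedar - Dale: 1+27+18+14+11+13 = 84
Dale - Hollow - Juniper - Larch - Cedar - Orwell - Dale: 1+27+18+5+11+24 = 86
Dale - Hollow - Juniper - Orwell - Larch - Cedar - Dale: 1+27+4+14+5+13 = 64
Dale - Hollow - Juniper - Orwell - Cedar - Larch - Dale: 1+27+4+11+5+10 = 58
Dale - Hollow - Juniper - Cedar - Larch - Orwell - Dale: 1+27+15+5+14+24 = 86
Dale - Hollow - Juniper - Cedar - Orwell - Larch - Dale: 1+27+15+11+14+10 = 78
Dale - Hollow - Larch - Juniper - Orwell - Cedar - Dale: 1+9+18+4+11+13 = 56
Dale - Hollow - Larch - Juniper - Cedar - Orwell - Dale: 1+9+18+15+11+24 = 78
Dale - Hollow - Larch - Orwell - Juniper - Cedar - Dale: 1+9+14+4+15+13 = 56
Dale - Hollow - Larch - Orwell - Cedar - Juniper - Dale: 1+9+14+11+15+28 = 78
Dale - Hollow - Larch - Cedar - Juniper - Orwell - Dale: 1+9+5+15+4+24 = 58
Dale - Hollow - Larch - Cedar - Orwell - Juniper - Dale: 1+9+5+11+4+28 = 58
Dale - Hollow - Orwell - Juniper - Larch - Cedar - Dale: 1+23+4+18+5+13 = 64
Dale - Hollow - Orwell - Juniper - Cedar - Larch - Dale: 1+23+4+15+5+10 = 58
… (46 more)
The minimum is 56.
One optimal route: Dale → Hollow → Larch → Juniper → Orwell → Cedar → Dale (or its reverse).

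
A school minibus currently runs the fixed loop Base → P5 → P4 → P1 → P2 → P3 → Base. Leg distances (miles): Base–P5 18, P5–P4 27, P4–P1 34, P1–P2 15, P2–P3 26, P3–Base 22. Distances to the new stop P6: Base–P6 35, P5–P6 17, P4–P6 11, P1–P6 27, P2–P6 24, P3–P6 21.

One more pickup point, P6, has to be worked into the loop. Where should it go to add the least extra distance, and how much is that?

Insertion cost between consecutive stops i–j is d(i,P6) + d(P6,j) − d(i,j):
  between Base and P5: 35 + 17 − 18 = 34
  between P5 and P4: 17 + 11 − 27 = 1
  between P4 and P1: 11 + 27 − 34 = 4
  between P1 and P2: 27 + 24 − 15 = 36
  between P2 and P3: 24 + 21 − 26 = 19
  between P3 and Base: 21 + 35 − 22 = 34
Cheapest insertion is between P5 and P4, adding 1.
New total = 142 + 1 = 143.

Adding 1 miles by placing P6 on the P5–P4 leg.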